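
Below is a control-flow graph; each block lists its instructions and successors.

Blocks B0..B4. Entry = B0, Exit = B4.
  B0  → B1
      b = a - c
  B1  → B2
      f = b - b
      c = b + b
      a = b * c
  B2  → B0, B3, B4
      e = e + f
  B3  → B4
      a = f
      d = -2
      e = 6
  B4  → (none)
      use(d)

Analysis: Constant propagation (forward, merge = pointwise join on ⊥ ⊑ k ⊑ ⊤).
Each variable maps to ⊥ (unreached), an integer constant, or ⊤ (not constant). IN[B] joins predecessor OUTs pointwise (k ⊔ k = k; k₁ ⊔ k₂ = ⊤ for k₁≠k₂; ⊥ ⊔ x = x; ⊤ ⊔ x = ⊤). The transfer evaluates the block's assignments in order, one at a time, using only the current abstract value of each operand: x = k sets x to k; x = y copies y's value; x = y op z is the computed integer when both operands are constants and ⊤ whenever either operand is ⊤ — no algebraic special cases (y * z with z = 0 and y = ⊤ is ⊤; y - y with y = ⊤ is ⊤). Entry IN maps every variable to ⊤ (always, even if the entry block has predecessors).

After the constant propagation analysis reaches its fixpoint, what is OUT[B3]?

Fixpoint table:
  B0:  IN=(all ⊤)  OUT=(all ⊤)
  B1:  IN=(all ⊤)  OUT=(all ⊤)
  B2:  IN=(all ⊤)  OUT=(all ⊤)
  B3:  IN=(all ⊤)  OUT={d:-2, e:6; rest ⊤}
  B4:  IN=(all ⊤)  OUT=(all ⊤)

Merge at B3: IN[B3] = OUT[B2] = {a: ⊤, b: ⊤, c: ⊤, d: ⊤, e: ⊤, f: ⊤}
Applying B3's transfer function to that IN value gives OUT[B3] (row B3 above).

Answer: {a: ⊤, b: ⊤, c: ⊤, d: -2, e: 6, f: ⊤}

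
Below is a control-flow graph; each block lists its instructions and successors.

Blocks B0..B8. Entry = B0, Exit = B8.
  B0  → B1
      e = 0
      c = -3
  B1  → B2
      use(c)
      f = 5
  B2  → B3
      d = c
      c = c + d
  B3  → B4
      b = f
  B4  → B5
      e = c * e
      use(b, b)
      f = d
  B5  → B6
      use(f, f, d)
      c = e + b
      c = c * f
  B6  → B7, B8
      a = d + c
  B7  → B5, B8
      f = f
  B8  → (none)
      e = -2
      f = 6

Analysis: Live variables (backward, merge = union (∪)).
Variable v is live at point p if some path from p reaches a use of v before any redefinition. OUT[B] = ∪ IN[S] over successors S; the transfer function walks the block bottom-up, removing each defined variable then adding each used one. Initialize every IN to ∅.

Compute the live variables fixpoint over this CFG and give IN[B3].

Answer: {c, d, e, f}

Working:
Converged values:
  B0:   IN={}   OUT={c, e}
  B1:   IN={c, e}   OUT={c, e, f}
  B2:   IN={c, e, f}   OUT={c, d, e, f}
  B3:   IN={c, d, e, f}   OUT={b, c, d, e}
  B4:   IN={b, c, d, e}   OUT={b, d, e, f}
  B5:   IN={b, d, e, f}   OUT={b, c, d, e, f}
  B6:   IN={b, c, d, e, f}   OUT={b, d, e, f}
  B7:   IN={b, d, e, f}   OUT={b, d, e, f}
  B8:   IN={}   OUT={}

Merge at B3: OUT[B3] = IN[B4] = {b, c, d, e}
Applying B3's transfer function to that OUT value gives IN[B3] (row B3 above).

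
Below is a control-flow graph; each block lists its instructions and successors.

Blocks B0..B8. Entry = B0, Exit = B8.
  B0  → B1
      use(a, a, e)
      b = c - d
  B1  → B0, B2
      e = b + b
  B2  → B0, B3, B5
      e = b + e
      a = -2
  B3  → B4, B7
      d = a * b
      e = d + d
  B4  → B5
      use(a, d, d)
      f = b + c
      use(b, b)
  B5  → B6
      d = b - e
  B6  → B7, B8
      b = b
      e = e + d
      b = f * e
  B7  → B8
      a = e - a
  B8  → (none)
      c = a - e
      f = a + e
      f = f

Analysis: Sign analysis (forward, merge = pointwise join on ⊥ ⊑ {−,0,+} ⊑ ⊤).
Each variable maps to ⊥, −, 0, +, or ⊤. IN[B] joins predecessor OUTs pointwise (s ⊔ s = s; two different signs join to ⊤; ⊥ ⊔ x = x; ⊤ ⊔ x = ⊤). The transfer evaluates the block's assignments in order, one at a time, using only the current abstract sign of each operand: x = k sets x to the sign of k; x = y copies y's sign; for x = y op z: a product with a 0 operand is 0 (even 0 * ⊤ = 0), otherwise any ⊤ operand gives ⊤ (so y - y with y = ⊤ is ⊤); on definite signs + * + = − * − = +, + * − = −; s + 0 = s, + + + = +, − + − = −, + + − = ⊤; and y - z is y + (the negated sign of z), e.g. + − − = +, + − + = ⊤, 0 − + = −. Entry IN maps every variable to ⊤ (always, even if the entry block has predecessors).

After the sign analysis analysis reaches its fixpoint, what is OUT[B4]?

Per-block solution:
  B0:  IN=(all ⊤)  OUT=(all ⊤)
  B1:  IN=(all ⊤)  OUT=(all ⊤)
  B2:  IN=(all ⊤)  OUT={a:-; rest ⊤}
  B3:  IN={a:-; rest ⊤}  OUT={a:-; rest ⊤}
  B4:  IN={a:-; rest ⊤}  OUT={a:-; rest ⊤}
  B5:  IN={a:-; rest ⊤}  OUT={a:-; rest ⊤}
  B6:  IN={a:-; rest ⊤}  OUT={a:-; rest ⊤}
  B7:  IN={a:-; rest ⊤}  OUT=(all ⊤)
  B8:  IN=(all ⊤)  OUT=(all ⊤)

Merge at B4: IN[B4] = OUT[B3] = {a: -, b: ⊤, c: ⊤, d: ⊤, e: ⊤, f: ⊤}
Applying B4's transfer function to that IN value gives OUT[B4] (row B4 above).

Answer: {a: -, b: ⊤, c: ⊤, d: ⊤, e: ⊤, f: ⊤}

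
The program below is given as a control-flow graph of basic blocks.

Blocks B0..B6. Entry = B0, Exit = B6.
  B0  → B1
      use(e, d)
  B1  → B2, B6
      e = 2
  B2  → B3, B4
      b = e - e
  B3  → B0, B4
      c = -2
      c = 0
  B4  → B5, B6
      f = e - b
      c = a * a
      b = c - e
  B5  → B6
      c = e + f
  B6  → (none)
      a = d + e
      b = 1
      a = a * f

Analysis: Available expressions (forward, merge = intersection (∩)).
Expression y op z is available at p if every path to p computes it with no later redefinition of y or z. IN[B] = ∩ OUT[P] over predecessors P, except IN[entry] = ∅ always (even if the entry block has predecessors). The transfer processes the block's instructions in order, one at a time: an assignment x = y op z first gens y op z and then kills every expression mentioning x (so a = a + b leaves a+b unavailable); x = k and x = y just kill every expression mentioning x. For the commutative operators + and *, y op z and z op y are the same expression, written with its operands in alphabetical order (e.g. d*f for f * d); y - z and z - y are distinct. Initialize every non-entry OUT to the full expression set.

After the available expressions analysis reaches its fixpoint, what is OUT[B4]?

Per-block solution:
  B0:   IN={}   OUT={}
  B1:   IN={}   OUT={}
  B2:   IN={}   OUT={e-e}
  B3:   IN={e-e}   OUT={e-e}
  B4:   IN={e-e}   OUT={a*a, c-e, e-e}
  B5:   IN={a*a, c-e, e-e}   OUT={a*a, e+f, e-e}
  B6:   IN={}   OUT={d+e}

Merge at B4: IN[B4] = OUT[B2] ∩ OUT[B3] = {e-e}
Applying B4's transfer function to that IN value gives OUT[B4] (row B4 above).

Answer: {a*a, c-e, e-e}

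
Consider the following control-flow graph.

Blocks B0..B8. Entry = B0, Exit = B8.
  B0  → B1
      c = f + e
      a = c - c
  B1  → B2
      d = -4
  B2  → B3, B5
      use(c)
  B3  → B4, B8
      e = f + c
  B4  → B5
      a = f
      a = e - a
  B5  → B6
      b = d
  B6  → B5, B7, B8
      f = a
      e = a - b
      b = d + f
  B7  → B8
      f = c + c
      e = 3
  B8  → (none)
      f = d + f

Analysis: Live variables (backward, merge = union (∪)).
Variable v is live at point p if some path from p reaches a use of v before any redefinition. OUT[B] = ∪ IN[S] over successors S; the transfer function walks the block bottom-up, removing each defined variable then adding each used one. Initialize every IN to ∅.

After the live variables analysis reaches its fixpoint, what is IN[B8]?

Converged values:
  B0:  IN={e, f}  OUT={a, c, f}
  B1:  IN={a, c, f}  OUT={a, c, d, f}
  B2:  IN={a, c, d, f}  OUT={a, c, d, f}
  B3:  IN={c, d, f}  OUT={c, d, e, f}
  B4:  IN={c, d, e, f}  OUT={a, c, d}
  B5:  IN={a, c, d}  OUT={a, b, c, d}
  B6:  IN={a, b, c, d}  OUT={a, c, d, f}
  B7:  IN={c, d}  OUT={d, f}
  B8:  IN={d, f}  OUT={}

B8 is the boundary node: OUT[B8] = {}
Applying B8's transfer function to that OUT value gives IN[B8] (row B8 above).

Answer: {d, f}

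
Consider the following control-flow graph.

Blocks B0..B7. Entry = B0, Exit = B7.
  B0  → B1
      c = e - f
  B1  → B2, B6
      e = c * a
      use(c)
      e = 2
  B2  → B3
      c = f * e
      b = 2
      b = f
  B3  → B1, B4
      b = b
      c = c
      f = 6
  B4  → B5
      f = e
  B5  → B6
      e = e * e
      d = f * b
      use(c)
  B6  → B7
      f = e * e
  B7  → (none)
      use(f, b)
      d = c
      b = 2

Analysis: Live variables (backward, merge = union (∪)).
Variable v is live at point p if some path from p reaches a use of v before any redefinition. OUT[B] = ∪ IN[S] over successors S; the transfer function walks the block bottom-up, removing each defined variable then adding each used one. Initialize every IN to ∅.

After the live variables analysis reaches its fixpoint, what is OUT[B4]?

Answer: {b, c, e, f}

Trace:
Converged values:
  B0:   IN={a, b, e, f}   OUT={a, b, c, f}
  B1:   IN={a, b, c, f}   OUT={a, b, c, e, f}
  B2:   IN={a, e, f}   OUT={a, b, c, e}
  B3:   IN={a, b, c, e}   OUT={a, b, c, e, f}
  B4:   IN={b, c, e}   OUT={b, c, e, f}
  B5:   IN={b, c, e, f}   OUT={b, c, e}
  B6:   IN={b, c, e}   OUT={b, c, f}
  B7:   IN={b, c, f}   OUT={}

Merge at B4: OUT[B4] = IN[B5] = {b, c, e, f}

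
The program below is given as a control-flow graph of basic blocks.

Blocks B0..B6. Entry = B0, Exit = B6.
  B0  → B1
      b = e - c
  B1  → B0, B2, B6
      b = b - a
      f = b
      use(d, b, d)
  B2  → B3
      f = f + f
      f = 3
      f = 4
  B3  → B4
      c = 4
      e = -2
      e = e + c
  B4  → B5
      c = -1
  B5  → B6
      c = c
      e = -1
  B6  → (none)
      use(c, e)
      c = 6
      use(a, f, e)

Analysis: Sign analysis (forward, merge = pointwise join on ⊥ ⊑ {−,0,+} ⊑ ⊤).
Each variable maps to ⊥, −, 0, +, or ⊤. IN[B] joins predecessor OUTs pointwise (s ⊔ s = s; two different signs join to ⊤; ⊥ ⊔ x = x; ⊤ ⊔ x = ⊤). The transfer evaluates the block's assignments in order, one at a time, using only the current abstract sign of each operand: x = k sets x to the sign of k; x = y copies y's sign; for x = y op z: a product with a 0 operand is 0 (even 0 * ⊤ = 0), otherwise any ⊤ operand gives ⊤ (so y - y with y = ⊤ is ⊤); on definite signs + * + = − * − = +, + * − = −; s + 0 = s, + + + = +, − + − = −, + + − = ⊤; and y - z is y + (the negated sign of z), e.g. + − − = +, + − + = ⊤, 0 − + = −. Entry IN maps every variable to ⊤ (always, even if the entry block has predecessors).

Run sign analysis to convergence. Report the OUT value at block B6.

Fixpoint table:
  B0:   IN=(all ⊤)   OUT=(all ⊤)
  B1:   IN=(all ⊤)   OUT=(all ⊤)
  B2:   IN=(all ⊤)   OUT={f:+; rest ⊤}
  B3:   IN={f:+; rest ⊤}   OUT={c:+, f:+; rest ⊤}
  B4:   IN={c:+, f:+; rest ⊤}   OUT={c:-, f:+; rest ⊤}
  B5:   IN={c:-, f:+; rest ⊤}   OUT={c:-, e:-, f:+; rest ⊤}
  B6:   IN=(all ⊤)   OUT={c:+; rest ⊤}

Merge at B6: IN[B6] = OUT[B1] ⊔ OUT[B5] = {a: ⊤, b: ⊤, c: ⊤, d: ⊤, e: ⊤, f: ⊤}
Applying B6's transfer function to that IN value gives OUT[B6] (row B6 above).

Answer: {a: ⊤, b: ⊤, c: +, d: ⊤, e: ⊤, f: ⊤}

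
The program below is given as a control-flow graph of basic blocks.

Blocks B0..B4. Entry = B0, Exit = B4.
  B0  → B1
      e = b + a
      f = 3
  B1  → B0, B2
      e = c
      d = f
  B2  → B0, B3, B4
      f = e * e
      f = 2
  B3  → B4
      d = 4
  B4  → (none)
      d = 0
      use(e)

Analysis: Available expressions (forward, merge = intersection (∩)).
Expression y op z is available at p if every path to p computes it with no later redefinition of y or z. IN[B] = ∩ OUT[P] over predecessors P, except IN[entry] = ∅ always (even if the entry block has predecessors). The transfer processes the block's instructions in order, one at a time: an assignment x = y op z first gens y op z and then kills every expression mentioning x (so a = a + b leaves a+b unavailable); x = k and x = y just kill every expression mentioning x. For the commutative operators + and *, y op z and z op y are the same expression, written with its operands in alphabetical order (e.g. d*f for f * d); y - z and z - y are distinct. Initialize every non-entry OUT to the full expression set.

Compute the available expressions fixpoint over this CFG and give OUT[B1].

Answer: {a+b}

Derivation:
Fixpoint table:
  B0:  IN={}  OUT={a+b}
  B1:  IN={a+b}  OUT={a+b}
  B2:  IN={a+b}  OUT={a+b, e*e}
  B3:  IN={a+b, e*e}  OUT={a+b, e*e}
  B4:  IN={a+b, e*e}  OUT={a+b, e*e}

Merge at B1: IN[B1] = OUT[B0] = {a+b}
Applying B1's transfer function to that IN value gives OUT[B1] (row B1 above).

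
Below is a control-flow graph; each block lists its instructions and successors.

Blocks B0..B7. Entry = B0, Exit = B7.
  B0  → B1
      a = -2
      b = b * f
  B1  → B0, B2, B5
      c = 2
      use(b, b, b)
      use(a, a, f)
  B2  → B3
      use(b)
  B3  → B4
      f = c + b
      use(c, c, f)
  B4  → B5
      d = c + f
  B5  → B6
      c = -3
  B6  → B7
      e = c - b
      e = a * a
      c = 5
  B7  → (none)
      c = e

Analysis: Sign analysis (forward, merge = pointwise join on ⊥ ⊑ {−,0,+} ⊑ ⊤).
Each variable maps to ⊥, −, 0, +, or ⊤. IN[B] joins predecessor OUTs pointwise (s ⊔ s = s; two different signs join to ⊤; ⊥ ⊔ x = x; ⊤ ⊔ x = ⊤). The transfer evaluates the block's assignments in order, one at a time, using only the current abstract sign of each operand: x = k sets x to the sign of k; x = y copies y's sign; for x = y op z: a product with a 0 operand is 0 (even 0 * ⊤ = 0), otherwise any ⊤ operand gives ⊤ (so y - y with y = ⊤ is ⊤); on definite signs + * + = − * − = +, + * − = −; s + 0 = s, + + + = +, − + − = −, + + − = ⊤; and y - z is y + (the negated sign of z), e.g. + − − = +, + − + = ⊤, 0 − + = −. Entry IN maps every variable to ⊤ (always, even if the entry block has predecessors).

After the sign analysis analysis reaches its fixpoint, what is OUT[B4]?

Answer: {a: -, b: ⊤, c: +, d: ⊤, e: ⊤, f: ⊤}

Trace:
Converged values:
  B0:  IN=(all ⊤)  OUT={a:-; rest ⊤}
  B1:  IN={a:-; rest ⊤}  OUT={a:-, c:+; rest ⊤}
  B2:  IN={a:-, c:+; rest ⊤}  OUT={a:-, c:+; rest ⊤}
  B3:  IN={a:-, c:+; rest ⊤}  OUT={a:-, c:+; rest ⊤}
  B4:  IN={a:-, c:+; rest ⊤}  OUT={a:-, c:+; rest ⊤}
  B5:  IN={a:-, c:+; rest ⊤}  OUT={a:-, c:-; rest ⊤}
  B6:  IN={a:-, c:-; rest ⊤}  OUT={a:-, c:+, e:+; rest ⊤}
  B7:  IN={a:-, c:+, e:+; rest ⊤}  OUT={a:-, c:+, e:+; rest ⊤}

Merge at B4: IN[B4] = OUT[B3] = {a: -, b: ⊤, c: +, d: ⊤, e: ⊤, f: ⊤}
Applying B4's transfer function to that IN value gives OUT[B4] (row B4 above).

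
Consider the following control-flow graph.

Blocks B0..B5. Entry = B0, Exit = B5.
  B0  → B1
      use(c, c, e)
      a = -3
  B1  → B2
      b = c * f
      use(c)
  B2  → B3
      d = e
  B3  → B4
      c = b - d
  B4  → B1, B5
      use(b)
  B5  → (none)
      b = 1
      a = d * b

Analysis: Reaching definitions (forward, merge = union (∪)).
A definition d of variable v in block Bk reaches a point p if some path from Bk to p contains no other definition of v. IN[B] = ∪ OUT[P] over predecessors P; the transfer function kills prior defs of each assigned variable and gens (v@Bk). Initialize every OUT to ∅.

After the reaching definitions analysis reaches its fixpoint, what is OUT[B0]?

Converged values:
  B0:   IN={}   OUT={a@B0}
  B1:   IN={a@B0, b@B1, c@B3, d@B2}   OUT={a@B0, b@B1, c@B3, d@B2}
  B2:   IN={a@B0, b@B1, c@B3, d@B2}   OUT={a@B0, b@B1, c@B3, d@B2}
  B3:   IN={a@B0, b@B1, c@B3, d@B2}   OUT={a@B0, b@B1, c@B3, d@B2}
  B4:   IN={a@B0, b@B1, c@B3, d@B2}   OUT={a@B0, b@B1, c@B3, d@B2}
  B5:   IN={a@B0, b@B1, c@B3, d@B2}   OUT={a@B5, b@B5, c@B3, d@B2}

B0 is the boundary node: IN[B0] = {}
Applying B0's transfer function to that IN value gives OUT[B0] (row B0 above).

Answer: {a@B0}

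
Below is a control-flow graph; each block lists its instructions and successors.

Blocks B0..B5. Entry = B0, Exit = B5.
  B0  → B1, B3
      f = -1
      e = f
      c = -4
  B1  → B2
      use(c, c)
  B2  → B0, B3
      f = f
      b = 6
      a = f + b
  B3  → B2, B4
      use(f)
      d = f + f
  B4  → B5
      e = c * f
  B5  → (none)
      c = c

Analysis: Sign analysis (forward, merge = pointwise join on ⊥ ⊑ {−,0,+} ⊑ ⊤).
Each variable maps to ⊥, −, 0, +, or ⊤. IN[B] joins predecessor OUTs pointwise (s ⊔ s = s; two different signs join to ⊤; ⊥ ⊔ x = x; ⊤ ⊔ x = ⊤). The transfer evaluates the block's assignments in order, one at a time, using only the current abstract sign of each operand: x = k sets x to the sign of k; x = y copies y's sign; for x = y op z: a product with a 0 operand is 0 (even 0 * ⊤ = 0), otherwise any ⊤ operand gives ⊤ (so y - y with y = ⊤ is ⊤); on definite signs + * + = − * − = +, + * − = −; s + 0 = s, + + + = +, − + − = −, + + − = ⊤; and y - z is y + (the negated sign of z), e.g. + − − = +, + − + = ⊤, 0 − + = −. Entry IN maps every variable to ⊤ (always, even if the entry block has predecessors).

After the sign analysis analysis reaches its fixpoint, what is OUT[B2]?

Converged values:
  B0: | IN=(all ⊤) | OUT={c:-, e:-, f:-; rest ⊤}
  B1: | IN={c:-, e:-, f:-; rest ⊤} | OUT={c:-, e:-, f:-; rest ⊤}
  B2: | IN={c:-, e:-, f:-; rest ⊤} | OUT={b:+, c:-, e:-, f:-; rest ⊤}
  B3: | IN={c:-, e:-, f:-; rest ⊤} | OUT={c:-, d:-, e:-, f:-; rest ⊤}
  B4: | IN={c:-, d:-, e:-, f:-; rest ⊤} | OUT={c:-, d:-, e:+, f:-; rest ⊤}
  B5: | IN={c:-, d:-, e:+, f:-; rest ⊤} | OUT={c:-, d:-, e:+, f:-; rest ⊤}

Merge at B2: IN[B2] = OUT[B1] ⊔ OUT[B3] = {a: ⊤, b: ⊤, c: -, d: ⊤, e: -, f: -}
Applying B2's transfer function to that IN value gives OUT[B2] (row B2 above).

Answer: {a: ⊤, b: +, c: -, d: ⊤, e: -, f: -}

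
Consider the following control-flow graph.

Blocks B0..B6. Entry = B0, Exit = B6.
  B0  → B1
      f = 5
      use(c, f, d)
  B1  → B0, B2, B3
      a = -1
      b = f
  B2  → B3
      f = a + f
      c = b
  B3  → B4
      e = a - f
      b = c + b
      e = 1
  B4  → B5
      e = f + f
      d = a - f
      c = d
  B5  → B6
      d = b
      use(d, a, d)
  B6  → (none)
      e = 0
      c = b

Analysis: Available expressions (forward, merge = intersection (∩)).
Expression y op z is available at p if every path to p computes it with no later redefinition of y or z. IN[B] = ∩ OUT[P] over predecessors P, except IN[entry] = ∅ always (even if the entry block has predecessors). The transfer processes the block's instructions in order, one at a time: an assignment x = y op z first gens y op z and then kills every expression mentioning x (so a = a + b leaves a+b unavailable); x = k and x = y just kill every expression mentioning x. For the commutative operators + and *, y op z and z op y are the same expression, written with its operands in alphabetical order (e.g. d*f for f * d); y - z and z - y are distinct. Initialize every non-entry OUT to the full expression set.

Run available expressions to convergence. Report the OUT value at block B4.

Converged values:
  B0: | IN={} | OUT={}
  B1: | IN={} | OUT={}
  B2: | IN={} | OUT={}
  B3: | IN={} | OUT={a-f}
  B4: | IN={a-f} | OUT={a-f, f+f}
  B5: | IN={a-f, f+f} | OUT={a-f, f+f}
  B6: | IN={a-f, f+f} | OUT={a-f, f+f}

Merge at B4: IN[B4] = OUT[B3] = {a-f}
Applying B4's transfer function to that IN value gives OUT[B4] (row B4 above).

Answer: {a-f, f+f}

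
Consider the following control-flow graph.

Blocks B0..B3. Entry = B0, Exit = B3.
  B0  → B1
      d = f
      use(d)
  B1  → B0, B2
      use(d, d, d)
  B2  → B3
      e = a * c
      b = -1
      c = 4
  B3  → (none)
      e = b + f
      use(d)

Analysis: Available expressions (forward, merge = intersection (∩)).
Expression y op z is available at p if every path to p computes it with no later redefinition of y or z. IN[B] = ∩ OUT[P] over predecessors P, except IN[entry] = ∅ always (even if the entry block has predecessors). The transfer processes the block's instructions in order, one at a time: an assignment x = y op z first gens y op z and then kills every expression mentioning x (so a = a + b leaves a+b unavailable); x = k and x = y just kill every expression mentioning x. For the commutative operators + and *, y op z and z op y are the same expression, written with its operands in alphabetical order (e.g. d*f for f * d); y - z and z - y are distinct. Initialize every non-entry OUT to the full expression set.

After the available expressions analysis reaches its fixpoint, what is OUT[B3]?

Converged values:
  B0: | IN={} | OUT={}
  B1: | IN={} | OUT={}
  B2: | IN={} | OUT={}
  B3: | IN={} | OUT={b+f}

Merge at B3: IN[B3] = OUT[B2] = {}
Applying B3's transfer function to that IN value gives OUT[B3] (row B3 above).

Answer: {b+f}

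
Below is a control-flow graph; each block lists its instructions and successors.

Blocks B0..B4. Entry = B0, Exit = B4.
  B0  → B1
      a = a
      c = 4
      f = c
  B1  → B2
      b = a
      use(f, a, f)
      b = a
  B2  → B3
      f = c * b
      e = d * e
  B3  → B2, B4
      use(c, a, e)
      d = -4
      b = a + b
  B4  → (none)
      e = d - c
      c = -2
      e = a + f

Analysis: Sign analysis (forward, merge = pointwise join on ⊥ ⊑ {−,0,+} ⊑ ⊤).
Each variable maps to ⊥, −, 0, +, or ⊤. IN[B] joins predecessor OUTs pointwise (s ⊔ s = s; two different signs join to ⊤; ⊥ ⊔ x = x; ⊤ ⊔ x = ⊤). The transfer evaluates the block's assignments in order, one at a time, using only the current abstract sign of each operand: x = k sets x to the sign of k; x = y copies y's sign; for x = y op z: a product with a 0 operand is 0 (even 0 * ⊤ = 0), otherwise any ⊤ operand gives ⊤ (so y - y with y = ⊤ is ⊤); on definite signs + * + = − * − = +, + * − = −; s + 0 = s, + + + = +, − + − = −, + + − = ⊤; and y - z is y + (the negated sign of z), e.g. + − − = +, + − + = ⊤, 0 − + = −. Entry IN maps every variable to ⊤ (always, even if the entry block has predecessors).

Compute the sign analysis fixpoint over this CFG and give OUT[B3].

Converged values:
  B0:  IN=(all ⊤)  OUT={c:+, f:+; rest ⊤}
  B1:  IN={c:+, f:+; rest ⊤}  OUT={c:+, f:+; rest ⊤}
  B2:  IN={c:+; rest ⊤}  OUT={c:+; rest ⊤}
  B3:  IN={c:+; rest ⊤}  OUT={c:+, d:-; rest ⊤}
  B4:  IN={c:+, d:-; rest ⊤}  OUT={c:-, d:-; rest ⊤}

Merge at B3: IN[B3] = OUT[B2] = {a: ⊤, b: ⊤, c: +, d: ⊤, e: ⊤, f: ⊤}
Applying B3's transfer function to that IN value gives OUT[B3] (row B3 above).

Answer: {a: ⊤, b: ⊤, c: +, d: -, e: ⊤, f: ⊤}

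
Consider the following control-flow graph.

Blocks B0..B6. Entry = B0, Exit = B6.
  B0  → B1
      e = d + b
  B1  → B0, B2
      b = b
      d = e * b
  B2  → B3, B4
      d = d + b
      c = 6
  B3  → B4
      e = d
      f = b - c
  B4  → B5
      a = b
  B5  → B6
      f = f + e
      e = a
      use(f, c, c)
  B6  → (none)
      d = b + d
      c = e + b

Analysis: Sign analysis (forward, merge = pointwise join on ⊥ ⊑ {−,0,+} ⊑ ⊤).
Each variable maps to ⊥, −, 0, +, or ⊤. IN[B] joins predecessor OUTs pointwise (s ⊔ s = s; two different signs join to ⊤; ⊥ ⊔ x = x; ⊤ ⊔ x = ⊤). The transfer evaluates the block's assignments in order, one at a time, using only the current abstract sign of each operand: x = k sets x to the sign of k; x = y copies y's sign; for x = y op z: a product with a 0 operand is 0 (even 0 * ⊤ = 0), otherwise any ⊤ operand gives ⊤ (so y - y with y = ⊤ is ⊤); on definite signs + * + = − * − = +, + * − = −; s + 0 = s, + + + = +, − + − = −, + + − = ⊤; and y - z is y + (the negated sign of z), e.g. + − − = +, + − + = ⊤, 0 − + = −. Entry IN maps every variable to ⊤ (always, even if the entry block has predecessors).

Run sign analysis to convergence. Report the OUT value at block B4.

Converged values:
  B0:  IN=(all ⊤)  OUT=(all ⊤)
  B1:  IN=(all ⊤)  OUT=(all ⊤)
  B2:  IN=(all ⊤)  OUT={c:+; rest ⊤}
  B3:  IN={c:+; rest ⊤}  OUT={c:+; rest ⊤}
  B4:  IN={c:+; rest ⊤}  OUT={c:+; rest ⊤}
  B5:  IN={c:+; rest ⊤}  OUT={c:+; rest ⊤}
  B6:  IN={c:+; rest ⊤}  OUT=(all ⊤)

Merge at B4: IN[B4] = OUT[B2] ⊔ OUT[B3] = {a: ⊤, b: ⊤, c: +, d: ⊤, e: ⊤, f: ⊤}
Applying B4's transfer function to that IN value gives OUT[B4] (row B4 above).

Answer: {a: ⊤, b: ⊤, c: +, d: ⊤, e: ⊤, f: ⊤}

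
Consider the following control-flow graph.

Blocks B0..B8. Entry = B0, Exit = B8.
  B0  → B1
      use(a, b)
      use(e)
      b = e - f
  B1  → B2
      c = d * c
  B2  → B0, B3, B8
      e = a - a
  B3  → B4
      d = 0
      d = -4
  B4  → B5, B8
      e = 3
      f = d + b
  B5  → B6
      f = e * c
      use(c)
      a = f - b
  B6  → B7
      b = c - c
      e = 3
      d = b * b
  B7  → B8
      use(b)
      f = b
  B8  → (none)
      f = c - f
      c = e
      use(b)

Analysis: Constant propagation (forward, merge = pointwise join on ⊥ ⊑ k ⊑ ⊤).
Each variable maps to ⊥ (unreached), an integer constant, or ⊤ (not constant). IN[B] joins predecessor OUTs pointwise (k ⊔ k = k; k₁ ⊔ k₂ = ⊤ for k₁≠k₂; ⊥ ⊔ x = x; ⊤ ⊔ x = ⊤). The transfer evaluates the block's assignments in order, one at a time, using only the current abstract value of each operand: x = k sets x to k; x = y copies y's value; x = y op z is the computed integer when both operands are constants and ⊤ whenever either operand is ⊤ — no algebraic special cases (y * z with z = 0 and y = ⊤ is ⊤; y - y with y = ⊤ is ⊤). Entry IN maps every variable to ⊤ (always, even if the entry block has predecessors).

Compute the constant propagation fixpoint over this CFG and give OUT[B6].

Per-block solution:
  B0:   IN=(all ⊤)   OUT=(all ⊤)
  B1:   IN=(all ⊤)   OUT=(all ⊤)
  B2:   IN=(all ⊤)   OUT=(all ⊤)
  B3:   IN=(all ⊤)   OUT={d:-4; rest ⊤}
  B4:   IN={d:-4; rest ⊤}   OUT={d:-4, e:3; rest ⊤}
  B5:   IN={d:-4, e:3; rest ⊤}   OUT={d:-4, e:3; rest ⊤}
  B6:   IN={d:-4, e:3; rest ⊤}   OUT={e:3; rest ⊤}
  B7:   IN={e:3; rest ⊤}   OUT={e:3; rest ⊤}
  B8:   IN=(all ⊤)   OUT=(all ⊤)

Merge at B6: IN[B6] = OUT[B5] = {a: ⊤, b: ⊤, c: ⊤, d: -4, e: 3, f: ⊤}
Applying B6's transfer function to that IN value gives OUT[B6] (row B6 above).

Answer: {a: ⊤, b: ⊤, c: ⊤, d: ⊤, e: 3, f: ⊤}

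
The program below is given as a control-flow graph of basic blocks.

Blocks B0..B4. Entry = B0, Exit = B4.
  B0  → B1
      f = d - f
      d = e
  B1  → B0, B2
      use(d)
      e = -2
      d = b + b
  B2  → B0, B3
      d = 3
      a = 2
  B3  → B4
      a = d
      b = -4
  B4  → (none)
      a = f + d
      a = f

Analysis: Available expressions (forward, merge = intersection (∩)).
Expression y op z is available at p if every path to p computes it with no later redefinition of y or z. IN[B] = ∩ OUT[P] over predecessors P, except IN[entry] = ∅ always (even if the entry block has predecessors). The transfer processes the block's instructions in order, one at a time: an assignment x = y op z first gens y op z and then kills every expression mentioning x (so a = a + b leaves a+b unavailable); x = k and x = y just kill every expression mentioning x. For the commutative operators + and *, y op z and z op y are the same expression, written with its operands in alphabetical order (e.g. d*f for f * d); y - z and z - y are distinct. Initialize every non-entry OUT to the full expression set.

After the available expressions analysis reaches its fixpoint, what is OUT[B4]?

Converged values:
  B0:  IN={}  OUT={}
  B1:  IN={}  OUT={b+b}
  B2:  IN={b+b}  OUT={b+b}
  B3:  IN={b+b}  OUT={}
  B4:  IN={}  OUT={d+f}

Merge at B4: IN[B4] = OUT[B3] = {}
Applying B4's transfer function to that IN value gives OUT[B4] (row B4 above).

Answer: {d+f}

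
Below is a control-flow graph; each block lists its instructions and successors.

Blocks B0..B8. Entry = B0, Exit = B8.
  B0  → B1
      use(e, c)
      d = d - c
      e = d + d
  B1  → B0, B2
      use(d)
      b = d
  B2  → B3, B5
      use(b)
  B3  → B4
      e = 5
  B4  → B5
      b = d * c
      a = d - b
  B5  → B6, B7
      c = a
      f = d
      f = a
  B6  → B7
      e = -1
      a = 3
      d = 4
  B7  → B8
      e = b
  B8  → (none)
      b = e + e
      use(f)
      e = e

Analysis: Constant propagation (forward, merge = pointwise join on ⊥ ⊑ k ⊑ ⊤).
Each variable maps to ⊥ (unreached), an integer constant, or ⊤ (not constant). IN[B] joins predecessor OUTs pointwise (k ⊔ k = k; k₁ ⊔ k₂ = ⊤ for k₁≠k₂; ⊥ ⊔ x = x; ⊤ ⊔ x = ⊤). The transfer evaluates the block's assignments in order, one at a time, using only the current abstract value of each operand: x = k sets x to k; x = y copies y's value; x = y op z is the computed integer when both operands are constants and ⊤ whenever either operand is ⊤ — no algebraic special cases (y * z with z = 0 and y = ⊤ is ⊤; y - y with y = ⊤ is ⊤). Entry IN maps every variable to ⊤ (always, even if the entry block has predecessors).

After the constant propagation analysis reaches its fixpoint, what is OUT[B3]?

Converged values:
  B0: | IN=(all ⊤) | OUT=(all ⊤)
  B1: | IN=(all ⊤) | OUT=(all ⊤)
  B2: | IN=(all ⊤) | OUT=(all ⊤)
  B3: | IN=(all ⊤) | OUT={e:5; rest ⊤}
  B4: | IN={e:5; rest ⊤} | OUT={e:5; rest ⊤}
  B5: | IN=(all ⊤) | OUT=(all ⊤)
  B6: | IN=(all ⊤) | OUT={a:3, d:4, e:-1; rest ⊤}
  B7: | IN=(all ⊤) | OUT=(all ⊤)
  B8: | IN=(all ⊤) | OUT=(all ⊤)

Merge at B3: IN[B3] = OUT[B2] = {a: ⊤, b: ⊤, c: ⊤, d: ⊤, e: ⊤, f: ⊤}
Applying B3's transfer function to that IN value gives OUT[B3] (row B3 above).

Answer: {a: ⊤, b: ⊤, c: ⊤, d: ⊤, e: 5, f: ⊤}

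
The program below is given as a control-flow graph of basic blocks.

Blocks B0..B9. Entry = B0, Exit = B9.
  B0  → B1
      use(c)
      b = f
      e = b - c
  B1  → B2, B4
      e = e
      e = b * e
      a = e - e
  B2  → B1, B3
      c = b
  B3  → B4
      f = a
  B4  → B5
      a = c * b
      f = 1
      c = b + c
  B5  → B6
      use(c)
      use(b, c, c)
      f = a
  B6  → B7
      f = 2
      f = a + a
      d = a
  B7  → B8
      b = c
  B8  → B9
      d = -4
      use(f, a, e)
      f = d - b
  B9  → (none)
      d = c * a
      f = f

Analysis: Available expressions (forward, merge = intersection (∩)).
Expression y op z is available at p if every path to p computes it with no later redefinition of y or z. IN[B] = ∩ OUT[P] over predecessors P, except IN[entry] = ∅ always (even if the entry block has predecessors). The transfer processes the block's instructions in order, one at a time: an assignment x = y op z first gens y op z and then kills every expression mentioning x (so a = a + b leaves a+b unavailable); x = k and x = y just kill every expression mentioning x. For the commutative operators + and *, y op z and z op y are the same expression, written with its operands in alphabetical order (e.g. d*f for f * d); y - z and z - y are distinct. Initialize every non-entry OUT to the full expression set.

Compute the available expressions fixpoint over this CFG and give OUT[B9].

Per-block solution:
  B0: | IN={} | OUT={b-c}
  B1: | IN={} | OUT={e-e}
  B2: | IN={e-e} | OUT={e-e}
  B3: | IN={e-e} | OUT={e-e}
  B4: | IN={e-e} | OUT={e-e}
  B5: | IN={e-e} | OUT={e-e}
  B6: | IN={e-e} | OUT={a+a, e-e}
  B7: | IN={a+a, e-e} | OUT={a+a, e-e}
  B8: | IN={a+a, e-e} | OUT={a+a, d-b, e-e}
  B9: | IN={a+a, d-b, e-e} | OUT={a*c, a+a, e-e}

Merge at B9: IN[B9] = OUT[B8] = {a+a, d-b, e-e}
Applying B9's transfer function to that IN value gives OUT[B9] (row B9 above).

Answer: {a*c, a+a, e-e}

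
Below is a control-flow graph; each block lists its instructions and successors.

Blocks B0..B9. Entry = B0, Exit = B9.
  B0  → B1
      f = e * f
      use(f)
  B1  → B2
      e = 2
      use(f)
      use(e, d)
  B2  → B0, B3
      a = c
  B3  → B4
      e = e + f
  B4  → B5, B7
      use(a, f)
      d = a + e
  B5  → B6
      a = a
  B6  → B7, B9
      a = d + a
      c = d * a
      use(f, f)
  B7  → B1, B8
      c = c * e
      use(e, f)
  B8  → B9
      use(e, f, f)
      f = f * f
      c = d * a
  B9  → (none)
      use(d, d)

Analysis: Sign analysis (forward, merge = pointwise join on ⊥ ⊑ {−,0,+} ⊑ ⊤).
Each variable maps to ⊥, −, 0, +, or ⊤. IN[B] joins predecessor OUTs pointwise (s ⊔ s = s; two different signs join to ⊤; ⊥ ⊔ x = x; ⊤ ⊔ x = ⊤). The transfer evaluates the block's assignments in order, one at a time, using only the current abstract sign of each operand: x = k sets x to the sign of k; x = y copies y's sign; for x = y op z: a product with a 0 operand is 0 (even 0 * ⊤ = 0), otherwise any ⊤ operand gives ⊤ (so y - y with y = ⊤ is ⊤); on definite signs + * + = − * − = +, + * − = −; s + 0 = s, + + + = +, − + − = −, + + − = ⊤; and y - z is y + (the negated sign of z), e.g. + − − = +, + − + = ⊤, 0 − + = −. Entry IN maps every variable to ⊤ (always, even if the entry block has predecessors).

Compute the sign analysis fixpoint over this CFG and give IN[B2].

Per-block solution:
  B0: | IN=(all ⊤) | OUT=(all ⊤)
  B1: | IN=(all ⊤) | OUT={e:+; rest ⊤}
  B2: | IN={e:+; rest ⊤} | OUT={e:+; rest ⊤}
  B3: | IN={e:+; rest ⊤} | OUT=(all ⊤)
  B4: | IN=(all ⊤) | OUT=(all ⊤)
  B5: | IN=(all ⊤) | OUT=(all ⊤)
  B6: | IN=(all ⊤) | OUT=(all ⊤)
  B7: | IN=(all ⊤) | OUT=(all ⊤)
  B8: | IN=(all ⊤) | OUT=(all ⊤)
  B9: | IN=(all ⊤) | OUT=(all ⊤)

Merge at B2: IN[B2] = OUT[B1] = {a: ⊤, b: ⊤, c: ⊤, d: ⊤, e: +, f: ⊤}

Answer: {a: ⊤, b: ⊤, c: ⊤, d: ⊤, e: +, f: ⊤}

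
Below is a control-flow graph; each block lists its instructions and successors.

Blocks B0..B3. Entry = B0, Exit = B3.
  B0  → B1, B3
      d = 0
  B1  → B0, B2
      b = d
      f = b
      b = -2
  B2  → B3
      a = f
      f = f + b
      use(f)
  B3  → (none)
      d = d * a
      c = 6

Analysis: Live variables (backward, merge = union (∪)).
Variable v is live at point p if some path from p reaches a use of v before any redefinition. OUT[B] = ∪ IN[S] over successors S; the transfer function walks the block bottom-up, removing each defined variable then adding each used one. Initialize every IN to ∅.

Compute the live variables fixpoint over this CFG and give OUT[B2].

Answer: {a, d}

Derivation:
Fixpoint table:
  B0:  IN={a}  OUT={a, d}
  B1:  IN={a, d}  OUT={a, b, d, f}
  B2:  IN={b, d, f}  OUT={a, d}
  B3:  IN={a, d}  OUT={}

Merge at B2: OUT[B2] = IN[B3] = {a, d}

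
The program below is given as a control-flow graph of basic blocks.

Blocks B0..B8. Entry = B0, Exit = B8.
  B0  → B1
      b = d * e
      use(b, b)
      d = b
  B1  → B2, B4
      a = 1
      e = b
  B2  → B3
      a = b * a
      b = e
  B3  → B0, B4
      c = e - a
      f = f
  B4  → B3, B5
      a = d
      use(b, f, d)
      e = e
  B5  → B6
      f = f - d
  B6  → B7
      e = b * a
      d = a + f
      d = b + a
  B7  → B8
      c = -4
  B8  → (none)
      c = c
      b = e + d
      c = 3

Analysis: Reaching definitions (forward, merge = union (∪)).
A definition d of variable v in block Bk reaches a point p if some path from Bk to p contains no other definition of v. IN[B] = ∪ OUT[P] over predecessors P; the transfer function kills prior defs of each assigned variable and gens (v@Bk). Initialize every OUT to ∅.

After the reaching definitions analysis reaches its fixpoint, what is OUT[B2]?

Answer: {a@B2, b@B2, c@B3, d@B0, e@B1, f@B3}

Working:
Converged values:
  B0:   IN={a@B2, a@B4, b@B0, b@B2, c@B3, d@B0, e@B1, e@B4, f@B3}   OUT={a@B2, a@B4, b@B0, c@B3, d@B0, e@B1, e@B4, f@B3}
  B1:   IN={a@B2, a@B4, b@B0, c@B3, d@B0, e@B1, e@B4, f@B3}   OUT={a@B1, b@B0, c@B3, d@B0, e@B1, f@B3}
  B2:   IN={a@B1, b@B0, c@B3, d@B0, e@B1, f@B3}   OUT={a@B2, b@B2, c@B3, d@B0, e@B1, f@B3}
  B3:   IN={a@B2, a@B4, b@B0, b@B2, c@B3, d@B0, e@B1, e@B4, f@B3}   OUT={a@B2, a@B4, b@B0, b@B2, c@B3, d@B0, e@B1, e@B4, f@B3}
  B4:   IN={a@B1, a@B2, a@B4, b@B0, b@B2, c@B3, d@B0, e@B1, e@B4, f@B3}   OUT={a@B4, b@B0, b@B2, c@B3, d@B0, e@B4, f@B3}
  B5:   IN={a@B4, b@B0, b@B2, c@B3, d@B0, e@B4, f@B3}   OUT={a@B4, b@B0, b@B2, c@B3, d@B0, e@B4, f@B5}
  B6:   IN={a@B4, b@B0, b@B2, c@B3, d@B0, e@B4, f@B5}   OUT={a@B4, b@B0, b@B2, c@B3, d@B6, e@B6, f@B5}
  B7:   IN={a@B4, b@B0, b@B2, c@B3, d@B6, e@B6, f@B5}   OUT={a@B4, b@B0, b@B2, c@B7, d@B6, e@B6, f@B5}
  B8:   IN={a@B4, b@B0, b@B2, c@B7, d@B6, e@B6, f@B5}   OUT={a@B4, b@B8, c@B8, d@B6, e@B6, f@B5}

Merge at B2: IN[B2] = OUT[B1] = {a@B1, b@B0, c@B3, d@B0, e@B1, f@B3}
Applying B2's transfer function to that IN value gives OUT[B2] (row B2 above).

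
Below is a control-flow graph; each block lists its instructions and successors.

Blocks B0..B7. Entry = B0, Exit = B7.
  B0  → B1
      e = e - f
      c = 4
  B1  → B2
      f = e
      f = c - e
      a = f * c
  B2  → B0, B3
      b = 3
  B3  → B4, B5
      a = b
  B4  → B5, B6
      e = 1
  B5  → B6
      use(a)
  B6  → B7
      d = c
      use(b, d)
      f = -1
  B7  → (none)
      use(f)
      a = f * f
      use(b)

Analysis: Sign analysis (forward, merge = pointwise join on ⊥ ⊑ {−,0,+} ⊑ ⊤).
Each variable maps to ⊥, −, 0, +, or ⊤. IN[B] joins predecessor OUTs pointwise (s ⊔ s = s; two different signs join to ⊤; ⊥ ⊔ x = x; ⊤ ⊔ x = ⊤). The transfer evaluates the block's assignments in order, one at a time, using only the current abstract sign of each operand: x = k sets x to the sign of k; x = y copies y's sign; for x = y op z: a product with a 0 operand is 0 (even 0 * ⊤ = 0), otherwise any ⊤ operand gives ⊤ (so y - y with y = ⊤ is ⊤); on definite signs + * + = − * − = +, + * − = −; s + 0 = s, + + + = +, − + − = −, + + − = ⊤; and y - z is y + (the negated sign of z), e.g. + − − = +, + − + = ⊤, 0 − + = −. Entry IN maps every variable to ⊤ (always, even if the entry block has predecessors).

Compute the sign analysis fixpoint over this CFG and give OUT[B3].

Per-block solution:
  B0: | IN=(all ⊤) | OUT={c:+; rest ⊤}
  B1: | IN={c:+; rest ⊤} | OUT={c:+; rest ⊤}
  B2: | IN={c:+; rest ⊤} | OUT={b:+, c:+; rest ⊤}
  B3: | IN={b:+, c:+; rest ⊤} | OUT={a:+, b:+, c:+; rest ⊤}
  B4: | IN={a:+, b:+, c:+; rest ⊤} | OUT={a:+, b:+, c:+, e:+; rest ⊤}
  B5: | IN={a:+, b:+, c:+; rest ⊤} | OUT={a:+, b:+, c:+; rest ⊤}
  B6: | IN={a:+, b:+, c:+; rest ⊤} | OUT={a:+, b:+, c:+, d:+, f:-; rest ⊤}
  B7: | IN={a:+, b:+, c:+, d:+, f:-; rest ⊤} | OUT={a:+, b:+, c:+, d:+, f:-; rest ⊤}

Merge at B3: IN[B3] = OUT[B2] = {a: ⊤, b: +, c: +, d: ⊤, e: ⊤, f: ⊤}
Applying B3's transfer function to that IN value gives OUT[B3] (row B3 above).

Answer: {a: +, b: +, c: +, d: ⊤, e: ⊤, f: ⊤}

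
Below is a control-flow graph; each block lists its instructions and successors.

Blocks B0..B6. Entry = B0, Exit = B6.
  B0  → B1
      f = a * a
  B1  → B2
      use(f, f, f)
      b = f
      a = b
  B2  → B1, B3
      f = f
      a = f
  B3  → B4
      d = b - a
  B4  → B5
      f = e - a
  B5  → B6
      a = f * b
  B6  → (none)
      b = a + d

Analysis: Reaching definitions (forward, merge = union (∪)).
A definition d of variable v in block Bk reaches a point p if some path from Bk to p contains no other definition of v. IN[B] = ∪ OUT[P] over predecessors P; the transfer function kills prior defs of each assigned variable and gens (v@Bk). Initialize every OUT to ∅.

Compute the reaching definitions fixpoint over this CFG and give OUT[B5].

Answer: {a@B5, b@B1, d@B3, f@B4}

Derivation:
Per-block solution:
  B0:   IN={}   OUT={f@B0}
  B1:   IN={a@B2, b@B1, f@B0, f@B2}   OUT={a@B1, b@B1, f@B0, f@B2}
  B2:   IN={a@B1, b@B1, f@B0, f@B2}   OUT={a@B2, b@B1, f@B2}
  B3:   IN={a@B2, b@B1, f@B2}   OUT={a@B2, b@B1, d@B3, f@B2}
  B4:   IN={a@B2, b@B1, d@B3, f@B2}   OUT={a@B2, b@B1, d@B3, f@B4}
  B5:   IN={a@B2, b@B1, d@B3, f@B4}   OUT={a@B5, b@B1, d@B3, f@B4}
  B6:   IN={a@B5, b@B1, d@B3, f@B4}   OUT={a@B5, b@B6, d@B3, f@B4}

Merge at B5: IN[B5] = OUT[B4] = {a@B2, b@B1, d@B3, f@B4}
Applying B5's transfer function to that IN value gives OUT[B5] (row B5 above).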